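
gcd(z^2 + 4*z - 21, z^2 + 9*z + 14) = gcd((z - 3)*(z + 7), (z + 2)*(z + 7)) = z + 7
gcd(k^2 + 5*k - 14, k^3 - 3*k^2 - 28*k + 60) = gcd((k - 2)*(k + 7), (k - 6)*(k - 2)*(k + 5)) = k - 2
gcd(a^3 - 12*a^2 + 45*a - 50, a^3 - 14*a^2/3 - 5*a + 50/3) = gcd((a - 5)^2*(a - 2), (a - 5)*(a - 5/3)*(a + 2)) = a - 5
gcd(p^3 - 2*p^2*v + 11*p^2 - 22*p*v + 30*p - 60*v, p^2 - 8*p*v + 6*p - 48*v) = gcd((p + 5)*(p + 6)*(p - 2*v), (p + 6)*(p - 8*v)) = p + 6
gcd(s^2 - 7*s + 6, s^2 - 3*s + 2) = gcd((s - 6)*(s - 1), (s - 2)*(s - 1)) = s - 1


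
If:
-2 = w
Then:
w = -2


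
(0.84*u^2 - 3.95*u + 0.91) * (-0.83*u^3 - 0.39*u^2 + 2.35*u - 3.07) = -0.6972*u^5 + 2.9509*u^4 + 2.7592*u^3 - 12.2162*u^2 + 14.265*u - 2.7937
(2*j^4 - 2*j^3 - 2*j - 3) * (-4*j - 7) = -8*j^5 - 6*j^4 + 14*j^3 + 8*j^2 + 26*j + 21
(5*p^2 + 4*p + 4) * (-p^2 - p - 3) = -5*p^4 - 9*p^3 - 23*p^2 - 16*p - 12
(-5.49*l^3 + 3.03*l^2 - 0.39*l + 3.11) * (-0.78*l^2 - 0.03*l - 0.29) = 4.2822*l^5 - 2.1987*l^4 + 1.8054*l^3 - 3.2928*l^2 + 0.0198*l - 0.9019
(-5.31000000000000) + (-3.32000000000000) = -8.63000000000000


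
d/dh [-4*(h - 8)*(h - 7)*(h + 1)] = -12*h^2 + 112*h - 164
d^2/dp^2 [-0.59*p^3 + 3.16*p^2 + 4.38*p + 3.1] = 6.32 - 3.54*p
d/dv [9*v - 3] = 9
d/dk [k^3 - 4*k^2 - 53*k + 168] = 3*k^2 - 8*k - 53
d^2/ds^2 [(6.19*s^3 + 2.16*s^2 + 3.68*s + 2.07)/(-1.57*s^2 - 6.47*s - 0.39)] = (2.8421709430404e-14*s^5 - 484.917204*s^3 - 116.394012*s^2 - 118.290528*s - 152.854788)/(3.869893*s^6 + 47.843709*s^5 + 200.048772*s^4 + 294.609509*s^3 + 49.693644*s^2 + 2.952261*s + 0.059319)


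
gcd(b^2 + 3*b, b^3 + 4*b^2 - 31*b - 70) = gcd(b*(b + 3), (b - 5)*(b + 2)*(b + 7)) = 1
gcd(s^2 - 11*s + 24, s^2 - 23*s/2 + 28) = s - 8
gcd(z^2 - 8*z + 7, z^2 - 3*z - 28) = z - 7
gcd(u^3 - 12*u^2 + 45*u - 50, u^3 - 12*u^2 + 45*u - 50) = u^3 - 12*u^2 + 45*u - 50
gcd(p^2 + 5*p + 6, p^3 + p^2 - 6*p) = p + 3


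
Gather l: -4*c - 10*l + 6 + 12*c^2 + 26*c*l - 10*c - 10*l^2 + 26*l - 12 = 12*c^2 - 14*c - 10*l^2 + l*(26*c + 16) - 6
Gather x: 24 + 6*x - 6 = 6*x + 18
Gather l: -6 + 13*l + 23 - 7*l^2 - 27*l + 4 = -7*l^2 - 14*l + 21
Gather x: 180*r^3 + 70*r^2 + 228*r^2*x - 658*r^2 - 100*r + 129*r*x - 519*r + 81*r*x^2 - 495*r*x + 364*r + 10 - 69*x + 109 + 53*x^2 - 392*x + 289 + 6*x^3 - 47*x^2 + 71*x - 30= 180*r^3 - 588*r^2 - 255*r + 6*x^3 + x^2*(81*r + 6) + x*(228*r^2 - 366*r - 390) + 378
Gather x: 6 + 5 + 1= 12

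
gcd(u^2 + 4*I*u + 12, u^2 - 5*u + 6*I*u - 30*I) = u + 6*I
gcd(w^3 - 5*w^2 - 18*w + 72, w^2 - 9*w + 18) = w^2 - 9*w + 18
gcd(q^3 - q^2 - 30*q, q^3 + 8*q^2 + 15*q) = q^2 + 5*q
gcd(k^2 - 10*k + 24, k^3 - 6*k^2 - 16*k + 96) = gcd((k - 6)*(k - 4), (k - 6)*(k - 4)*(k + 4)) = k^2 - 10*k + 24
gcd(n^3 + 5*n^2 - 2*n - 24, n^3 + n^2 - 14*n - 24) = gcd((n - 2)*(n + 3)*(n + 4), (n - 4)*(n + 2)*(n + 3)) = n + 3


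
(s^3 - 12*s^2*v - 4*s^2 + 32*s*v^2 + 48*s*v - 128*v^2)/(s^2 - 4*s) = s - 12*v + 32*v^2/s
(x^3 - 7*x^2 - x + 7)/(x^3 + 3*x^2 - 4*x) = (x^2 - 6*x - 7)/(x*(x + 4))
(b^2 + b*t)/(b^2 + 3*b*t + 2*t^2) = b/(b + 2*t)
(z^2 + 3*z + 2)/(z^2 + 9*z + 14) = (z + 1)/(z + 7)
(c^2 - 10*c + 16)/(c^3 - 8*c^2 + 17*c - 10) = (c - 8)/(c^2 - 6*c + 5)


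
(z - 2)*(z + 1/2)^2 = z^3 - z^2 - 7*z/4 - 1/2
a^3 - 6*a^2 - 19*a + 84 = (a - 7)*(a - 3)*(a + 4)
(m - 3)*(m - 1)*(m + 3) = m^3 - m^2 - 9*m + 9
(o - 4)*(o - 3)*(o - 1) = o^3 - 8*o^2 + 19*o - 12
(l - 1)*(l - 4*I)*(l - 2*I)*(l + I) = l^4 - l^3 - 5*I*l^3 - 2*l^2 + 5*I*l^2 + 2*l - 8*I*l + 8*I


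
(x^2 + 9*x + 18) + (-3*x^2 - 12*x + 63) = -2*x^2 - 3*x + 81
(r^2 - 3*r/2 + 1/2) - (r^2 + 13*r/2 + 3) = -8*r - 5/2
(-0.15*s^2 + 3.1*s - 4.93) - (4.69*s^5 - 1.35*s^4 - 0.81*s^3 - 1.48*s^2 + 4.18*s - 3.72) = -4.69*s^5 + 1.35*s^4 + 0.81*s^3 + 1.33*s^2 - 1.08*s - 1.21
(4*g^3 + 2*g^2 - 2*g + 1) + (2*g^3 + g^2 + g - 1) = 6*g^3 + 3*g^2 - g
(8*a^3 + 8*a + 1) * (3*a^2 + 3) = 24*a^5 + 48*a^3 + 3*a^2 + 24*a + 3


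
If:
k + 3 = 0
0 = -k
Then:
No Solution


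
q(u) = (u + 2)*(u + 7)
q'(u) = 2*u + 9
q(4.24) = 70.14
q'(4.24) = 17.48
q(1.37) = 28.21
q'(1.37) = 11.74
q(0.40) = 17.76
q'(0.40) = 9.80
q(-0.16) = 12.59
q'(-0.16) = 8.68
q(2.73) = 46.02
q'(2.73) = 14.46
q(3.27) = 54.12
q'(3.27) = 15.54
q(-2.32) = -1.50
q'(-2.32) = 4.36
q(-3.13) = -4.37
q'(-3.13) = 2.74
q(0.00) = 14.00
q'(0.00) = 9.00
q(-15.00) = 104.00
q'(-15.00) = -21.00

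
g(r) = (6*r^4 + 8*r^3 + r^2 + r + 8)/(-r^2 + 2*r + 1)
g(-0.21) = 14.50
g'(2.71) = 1291.42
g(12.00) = -1163.06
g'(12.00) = -162.74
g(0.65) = 6.57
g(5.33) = -363.93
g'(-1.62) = 4.88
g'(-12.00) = 124.55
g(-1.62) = -3.35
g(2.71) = -542.03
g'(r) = (2*r - 2)*(6*r^4 + 8*r^3 + r^2 + r + 8)/(-r^2 + 2*r + 1)^2 + (24*r^3 + 24*r^2 + 2*r + 1)/(-r^2 + 2*r + 1)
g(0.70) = 7.00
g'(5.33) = -70.21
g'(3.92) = -15.31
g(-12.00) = -663.07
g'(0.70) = 9.52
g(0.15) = 6.42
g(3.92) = -295.10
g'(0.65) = 7.69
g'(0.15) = -7.04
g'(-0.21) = -62.85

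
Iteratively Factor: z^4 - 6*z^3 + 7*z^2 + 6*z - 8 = (z - 4)*(z^3 - 2*z^2 - z + 2) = (z - 4)*(z - 1)*(z^2 - z - 2) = (z - 4)*(z - 2)*(z - 1)*(z + 1)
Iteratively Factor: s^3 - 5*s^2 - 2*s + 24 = (s + 2)*(s^2 - 7*s + 12) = (s - 3)*(s + 2)*(s - 4)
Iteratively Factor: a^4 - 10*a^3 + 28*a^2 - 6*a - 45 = (a - 3)*(a^3 - 7*a^2 + 7*a + 15) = (a - 5)*(a - 3)*(a^2 - 2*a - 3) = (a - 5)*(a - 3)*(a + 1)*(a - 3)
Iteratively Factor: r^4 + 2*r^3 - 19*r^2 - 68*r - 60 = (r + 3)*(r^3 - r^2 - 16*r - 20) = (r + 2)*(r + 3)*(r^2 - 3*r - 10) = (r + 2)^2*(r + 3)*(r - 5)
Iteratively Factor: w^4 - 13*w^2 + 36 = (w - 2)*(w^3 + 2*w^2 - 9*w - 18) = (w - 2)*(w + 2)*(w^2 - 9) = (w - 3)*(w - 2)*(w + 2)*(w + 3)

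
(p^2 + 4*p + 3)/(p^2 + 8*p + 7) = (p + 3)/(p + 7)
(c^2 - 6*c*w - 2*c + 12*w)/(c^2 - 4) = (c - 6*w)/(c + 2)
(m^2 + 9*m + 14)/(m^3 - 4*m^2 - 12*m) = (m + 7)/(m*(m - 6))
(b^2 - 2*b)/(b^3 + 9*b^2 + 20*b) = (b - 2)/(b^2 + 9*b + 20)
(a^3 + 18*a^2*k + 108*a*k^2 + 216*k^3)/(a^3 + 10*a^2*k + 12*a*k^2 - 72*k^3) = (a + 6*k)/(a - 2*k)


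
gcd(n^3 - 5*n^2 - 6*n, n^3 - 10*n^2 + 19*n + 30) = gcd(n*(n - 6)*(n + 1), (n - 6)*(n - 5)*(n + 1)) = n^2 - 5*n - 6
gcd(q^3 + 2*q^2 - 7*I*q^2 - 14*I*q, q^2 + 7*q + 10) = q + 2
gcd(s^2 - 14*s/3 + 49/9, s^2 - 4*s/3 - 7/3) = s - 7/3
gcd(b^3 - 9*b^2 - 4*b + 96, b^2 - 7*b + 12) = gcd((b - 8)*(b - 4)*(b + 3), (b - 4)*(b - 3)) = b - 4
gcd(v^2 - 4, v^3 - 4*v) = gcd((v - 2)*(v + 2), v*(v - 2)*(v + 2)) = v^2 - 4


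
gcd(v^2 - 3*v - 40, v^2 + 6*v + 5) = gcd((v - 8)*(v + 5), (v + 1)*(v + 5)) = v + 5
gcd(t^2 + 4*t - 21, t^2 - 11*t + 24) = t - 3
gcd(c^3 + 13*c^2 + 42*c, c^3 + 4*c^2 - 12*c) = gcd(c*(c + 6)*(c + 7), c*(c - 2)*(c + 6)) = c^2 + 6*c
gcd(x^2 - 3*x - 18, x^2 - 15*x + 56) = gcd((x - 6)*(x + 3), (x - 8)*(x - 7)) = 1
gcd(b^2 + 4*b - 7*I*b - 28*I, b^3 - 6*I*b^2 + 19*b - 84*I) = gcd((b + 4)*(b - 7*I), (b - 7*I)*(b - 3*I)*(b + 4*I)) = b - 7*I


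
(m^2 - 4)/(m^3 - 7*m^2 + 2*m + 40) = (m - 2)/(m^2 - 9*m + 20)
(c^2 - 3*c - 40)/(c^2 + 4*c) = (c^2 - 3*c - 40)/(c*(c + 4))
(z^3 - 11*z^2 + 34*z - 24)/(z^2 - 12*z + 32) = (z^2 - 7*z + 6)/(z - 8)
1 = 1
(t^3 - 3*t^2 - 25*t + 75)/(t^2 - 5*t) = t + 2 - 15/t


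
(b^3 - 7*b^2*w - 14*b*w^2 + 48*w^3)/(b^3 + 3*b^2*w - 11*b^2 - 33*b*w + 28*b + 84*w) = (b^2 - 10*b*w + 16*w^2)/(b^2 - 11*b + 28)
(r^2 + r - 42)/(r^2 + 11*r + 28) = (r - 6)/(r + 4)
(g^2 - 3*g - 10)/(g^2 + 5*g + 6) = (g - 5)/(g + 3)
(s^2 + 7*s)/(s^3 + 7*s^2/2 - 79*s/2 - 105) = 2*s/(2*s^2 - 7*s - 30)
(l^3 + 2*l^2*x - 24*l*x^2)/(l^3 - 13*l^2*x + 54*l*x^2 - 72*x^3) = l*(l + 6*x)/(l^2 - 9*l*x + 18*x^2)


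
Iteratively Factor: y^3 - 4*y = (y - 2)*(y^2 + 2*y) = y*(y - 2)*(y + 2)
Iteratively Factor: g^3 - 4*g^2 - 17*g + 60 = (g + 4)*(g^2 - 8*g + 15) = (g - 5)*(g + 4)*(g - 3)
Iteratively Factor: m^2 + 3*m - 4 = (m - 1)*(m + 4)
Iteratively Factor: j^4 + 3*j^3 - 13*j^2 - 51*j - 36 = (j + 3)*(j^3 - 13*j - 12) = (j + 1)*(j + 3)*(j^2 - j - 12) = (j + 1)*(j + 3)^2*(j - 4)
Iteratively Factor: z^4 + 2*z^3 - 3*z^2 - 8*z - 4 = (z - 2)*(z^3 + 4*z^2 + 5*z + 2) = (z - 2)*(z + 1)*(z^2 + 3*z + 2) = (z - 2)*(z + 1)^2*(z + 2)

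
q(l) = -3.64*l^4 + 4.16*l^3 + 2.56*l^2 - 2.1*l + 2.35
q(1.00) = 3.33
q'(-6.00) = 3561.42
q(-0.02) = 2.39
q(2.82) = -120.12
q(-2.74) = -263.42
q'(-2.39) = 255.72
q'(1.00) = 0.94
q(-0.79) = 2.14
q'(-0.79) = 8.82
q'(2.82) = -214.93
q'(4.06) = -750.00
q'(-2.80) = 401.03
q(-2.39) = -153.57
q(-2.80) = -286.75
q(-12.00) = -82271.33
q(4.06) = -674.60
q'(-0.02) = -2.20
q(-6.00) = -5508.89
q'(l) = -14.56*l^3 + 12.48*l^2 + 5.12*l - 2.1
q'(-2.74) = 377.08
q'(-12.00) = 26893.26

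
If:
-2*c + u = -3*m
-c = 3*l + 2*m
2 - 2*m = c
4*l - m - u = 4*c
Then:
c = -2/21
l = -2/3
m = 22/21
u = -10/3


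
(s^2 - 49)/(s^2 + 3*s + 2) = (s^2 - 49)/(s^2 + 3*s + 2)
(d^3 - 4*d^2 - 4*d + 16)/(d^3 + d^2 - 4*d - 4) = (d - 4)/(d + 1)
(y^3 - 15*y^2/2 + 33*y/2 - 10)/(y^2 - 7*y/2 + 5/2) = y - 4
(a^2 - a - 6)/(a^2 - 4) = (a - 3)/(a - 2)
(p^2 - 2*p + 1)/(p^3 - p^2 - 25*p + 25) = (p - 1)/(p^2 - 25)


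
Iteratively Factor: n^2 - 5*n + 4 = (n - 4)*(n - 1)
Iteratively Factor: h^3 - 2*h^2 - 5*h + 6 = (h - 3)*(h^2 + h - 2) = (h - 3)*(h - 1)*(h + 2)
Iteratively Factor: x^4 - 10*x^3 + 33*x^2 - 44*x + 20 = (x - 2)*(x^3 - 8*x^2 + 17*x - 10) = (x - 5)*(x - 2)*(x^2 - 3*x + 2) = (x - 5)*(x - 2)^2*(x - 1)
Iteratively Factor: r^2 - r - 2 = (r + 1)*(r - 2)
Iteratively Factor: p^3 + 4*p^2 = (p)*(p^2 + 4*p) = p^2*(p + 4)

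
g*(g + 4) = g^2 + 4*g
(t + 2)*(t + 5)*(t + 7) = t^3 + 14*t^2 + 59*t + 70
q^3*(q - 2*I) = q^4 - 2*I*q^3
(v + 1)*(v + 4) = v^2 + 5*v + 4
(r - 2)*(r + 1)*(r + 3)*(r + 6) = r^4 + 8*r^3 + 7*r^2 - 36*r - 36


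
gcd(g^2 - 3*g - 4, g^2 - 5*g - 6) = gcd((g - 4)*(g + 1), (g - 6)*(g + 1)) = g + 1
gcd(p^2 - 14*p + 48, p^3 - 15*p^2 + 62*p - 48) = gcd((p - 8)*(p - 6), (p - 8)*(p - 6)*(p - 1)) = p^2 - 14*p + 48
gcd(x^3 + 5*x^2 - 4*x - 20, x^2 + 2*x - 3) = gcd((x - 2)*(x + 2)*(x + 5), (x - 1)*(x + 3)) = 1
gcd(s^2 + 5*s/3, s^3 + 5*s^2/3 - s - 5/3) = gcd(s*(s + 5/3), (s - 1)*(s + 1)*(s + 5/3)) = s + 5/3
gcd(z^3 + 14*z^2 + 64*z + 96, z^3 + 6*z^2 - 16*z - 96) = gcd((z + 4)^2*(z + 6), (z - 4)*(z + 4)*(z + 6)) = z^2 + 10*z + 24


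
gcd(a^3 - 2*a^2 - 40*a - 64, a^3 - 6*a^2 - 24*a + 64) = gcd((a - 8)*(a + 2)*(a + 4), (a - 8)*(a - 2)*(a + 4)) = a^2 - 4*a - 32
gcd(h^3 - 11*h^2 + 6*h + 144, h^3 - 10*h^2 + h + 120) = h^2 - 5*h - 24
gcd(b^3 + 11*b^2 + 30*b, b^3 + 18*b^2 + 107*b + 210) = b^2 + 11*b + 30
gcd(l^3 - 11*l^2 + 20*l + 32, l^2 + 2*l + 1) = l + 1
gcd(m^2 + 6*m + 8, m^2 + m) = 1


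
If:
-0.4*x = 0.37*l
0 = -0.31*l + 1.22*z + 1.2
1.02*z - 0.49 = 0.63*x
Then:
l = 1.77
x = -1.64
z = -0.53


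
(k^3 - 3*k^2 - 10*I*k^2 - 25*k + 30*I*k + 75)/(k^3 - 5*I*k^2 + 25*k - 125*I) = (k - 3)/(k + 5*I)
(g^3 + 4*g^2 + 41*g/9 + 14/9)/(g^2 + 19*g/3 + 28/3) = (3*g^2 + 5*g + 2)/(3*(g + 4))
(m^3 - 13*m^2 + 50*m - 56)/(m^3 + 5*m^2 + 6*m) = (m^3 - 13*m^2 + 50*m - 56)/(m*(m^2 + 5*m + 6))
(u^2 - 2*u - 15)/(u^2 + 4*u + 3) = (u - 5)/(u + 1)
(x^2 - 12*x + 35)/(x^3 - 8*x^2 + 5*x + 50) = (x - 7)/(x^2 - 3*x - 10)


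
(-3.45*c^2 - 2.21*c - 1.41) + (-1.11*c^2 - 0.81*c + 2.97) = -4.56*c^2 - 3.02*c + 1.56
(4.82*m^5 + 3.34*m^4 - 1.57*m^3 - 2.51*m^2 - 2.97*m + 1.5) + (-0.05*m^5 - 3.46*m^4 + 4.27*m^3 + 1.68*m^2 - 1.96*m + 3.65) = 4.77*m^5 - 0.12*m^4 + 2.7*m^3 - 0.83*m^2 - 4.93*m + 5.15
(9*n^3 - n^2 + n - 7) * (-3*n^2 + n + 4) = -27*n^5 + 12*n^4 + 32*n^3 + 18*n^2 - 3*n - 28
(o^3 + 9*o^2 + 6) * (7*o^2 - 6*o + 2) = 7*o^5 + 57*o^4 - 52*o^3 + 60*o^2 - 36*o + 12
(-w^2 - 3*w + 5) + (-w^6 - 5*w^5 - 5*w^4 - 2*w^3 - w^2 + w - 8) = -w^6 - 5*w^5 - 5*w^4 - 2*w^3 - 2*w^2 - 2*w - 3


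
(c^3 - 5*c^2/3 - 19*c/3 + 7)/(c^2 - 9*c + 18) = (3*c^2 + 4*c - 7)/(3*(c - 6))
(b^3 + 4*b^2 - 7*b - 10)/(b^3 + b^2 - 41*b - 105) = (b^2 - b - 2)/(b^2 - 4*b - 21)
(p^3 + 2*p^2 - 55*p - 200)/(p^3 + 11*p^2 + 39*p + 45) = (p^2 - 3*p - 40)/(p^2 + 6*p + 9)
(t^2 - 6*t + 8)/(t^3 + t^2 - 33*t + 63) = (t^2 - 6*t + 8)/(t^3 + t^2 - 33*t + 63)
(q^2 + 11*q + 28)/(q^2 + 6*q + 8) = (q + 7)/(q + 2)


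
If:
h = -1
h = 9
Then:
No Solution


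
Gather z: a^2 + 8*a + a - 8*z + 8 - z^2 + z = a^2 + 9*a - z^2 - 7*z + 8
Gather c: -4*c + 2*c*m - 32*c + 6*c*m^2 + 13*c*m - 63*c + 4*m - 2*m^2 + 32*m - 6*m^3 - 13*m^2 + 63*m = c*(6*m^2 + 15*m - 99) - 6*m^3 - 15*m^2 + 99*m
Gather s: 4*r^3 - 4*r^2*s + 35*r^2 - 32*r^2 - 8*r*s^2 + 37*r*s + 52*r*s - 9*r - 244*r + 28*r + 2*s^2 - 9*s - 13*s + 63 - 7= 4*r^3 + 3*r^2 - 225*r + s^2*(2 - 8*r) + s*(-4*r^2 + 89*r - 22) + 56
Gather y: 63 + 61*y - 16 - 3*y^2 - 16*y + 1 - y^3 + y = -y^3 - 3*y^2 + 46*y + 48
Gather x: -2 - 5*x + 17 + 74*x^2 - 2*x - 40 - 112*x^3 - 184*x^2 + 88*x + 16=-112*x^3 - 110*x^2 + 81*x - 9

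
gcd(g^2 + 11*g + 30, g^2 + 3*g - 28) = 1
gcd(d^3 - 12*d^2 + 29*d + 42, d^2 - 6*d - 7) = d^2 - 6*d - 7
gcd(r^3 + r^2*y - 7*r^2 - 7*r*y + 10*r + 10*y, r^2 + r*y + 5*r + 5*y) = r + y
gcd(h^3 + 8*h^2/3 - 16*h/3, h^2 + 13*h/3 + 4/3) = h + 4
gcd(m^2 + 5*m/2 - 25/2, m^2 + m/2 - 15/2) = m - 5/2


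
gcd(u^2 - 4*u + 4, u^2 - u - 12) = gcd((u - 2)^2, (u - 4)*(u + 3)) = 1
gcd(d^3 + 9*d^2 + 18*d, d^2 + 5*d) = d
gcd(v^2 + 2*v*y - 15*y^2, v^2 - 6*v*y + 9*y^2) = -v + 3*y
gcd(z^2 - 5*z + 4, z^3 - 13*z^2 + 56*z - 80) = z - 4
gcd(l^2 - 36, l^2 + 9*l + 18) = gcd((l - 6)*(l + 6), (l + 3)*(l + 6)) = l + 6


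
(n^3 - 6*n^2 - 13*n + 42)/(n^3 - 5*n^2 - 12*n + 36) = (n - 7)/(n - 6)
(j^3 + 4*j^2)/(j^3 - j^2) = (j + 4)/(j - 1)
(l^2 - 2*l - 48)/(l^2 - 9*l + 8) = (l + 6)/(l - 1)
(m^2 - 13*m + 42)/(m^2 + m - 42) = (m - 7)/(m + 7)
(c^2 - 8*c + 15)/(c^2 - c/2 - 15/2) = 2*(c - 5)/(2*c + 5)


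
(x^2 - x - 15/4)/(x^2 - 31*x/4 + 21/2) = (4*x^2 - 4*x - 15)/(4*x^2 - 31*x + 42)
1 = 1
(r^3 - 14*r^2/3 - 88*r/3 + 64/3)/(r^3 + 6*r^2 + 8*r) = (3*r^2 - 26*r + 16)/(3*r*(r + 2))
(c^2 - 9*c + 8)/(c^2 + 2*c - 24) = (c^2 - 9*c + 8)/(c^2 + 2*c - 24)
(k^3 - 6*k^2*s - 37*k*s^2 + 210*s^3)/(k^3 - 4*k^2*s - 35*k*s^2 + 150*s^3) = (-k + 7*s)/(-k + 5*s)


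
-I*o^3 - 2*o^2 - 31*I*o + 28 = (o - 7*I)*(o + 4*I)*(-I*o + 1)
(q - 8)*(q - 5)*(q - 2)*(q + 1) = q^4 - 14*q^3 + 51*q^2 - 14*q - 80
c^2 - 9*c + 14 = (c - 7)*(c - 2)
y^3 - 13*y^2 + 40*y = y*(y - 8)*(y - 5)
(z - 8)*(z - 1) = z^2 - 9*z + 8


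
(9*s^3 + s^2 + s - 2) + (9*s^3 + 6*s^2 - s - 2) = 18*s^3 + 7*s^2 - 4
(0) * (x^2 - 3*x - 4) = 0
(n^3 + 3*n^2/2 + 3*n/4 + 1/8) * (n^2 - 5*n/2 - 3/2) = n^5 - n^4 - 9*n^3/2 - 4*n^2 - 23*n/16 - 3/16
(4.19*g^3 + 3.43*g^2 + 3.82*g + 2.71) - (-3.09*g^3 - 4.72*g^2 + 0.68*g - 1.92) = 7.28*g^3 + 8.15*g^2 + 3.14*g + 4.63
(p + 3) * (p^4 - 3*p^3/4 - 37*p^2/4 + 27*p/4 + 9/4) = p^5 + 9*p^4/4 - 23*p^3/2 - 21*p^2 + 45*p/2 + 27/4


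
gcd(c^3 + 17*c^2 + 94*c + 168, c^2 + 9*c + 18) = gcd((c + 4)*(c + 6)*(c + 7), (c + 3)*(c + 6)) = c + 6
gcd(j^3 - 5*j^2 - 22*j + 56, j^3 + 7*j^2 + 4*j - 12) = 1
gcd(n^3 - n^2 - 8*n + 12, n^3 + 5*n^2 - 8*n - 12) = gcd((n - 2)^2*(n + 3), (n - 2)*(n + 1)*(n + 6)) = n - 2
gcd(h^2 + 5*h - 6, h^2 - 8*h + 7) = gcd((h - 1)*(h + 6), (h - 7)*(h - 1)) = h - 1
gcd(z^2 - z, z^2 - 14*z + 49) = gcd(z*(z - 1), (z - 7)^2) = 1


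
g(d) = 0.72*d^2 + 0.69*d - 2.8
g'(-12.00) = -16.59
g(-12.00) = 92.60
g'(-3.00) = -3.63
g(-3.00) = 1.61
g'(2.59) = 4.42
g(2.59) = 3.82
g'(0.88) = 1.96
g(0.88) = -1.64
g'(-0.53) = -0.07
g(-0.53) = -2.96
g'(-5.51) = -7.24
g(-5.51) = 15.26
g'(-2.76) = -3.28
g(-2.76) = 0.78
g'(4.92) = 7.77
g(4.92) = 18.02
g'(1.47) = 2.81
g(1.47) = -0.23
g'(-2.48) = -2.88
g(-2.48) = -0.08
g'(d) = 1.44*d + 0.69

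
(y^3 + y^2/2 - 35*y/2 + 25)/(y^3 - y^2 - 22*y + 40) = (y - 5/2)/(y - 4)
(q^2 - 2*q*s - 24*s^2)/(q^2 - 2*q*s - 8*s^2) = (-q^2 + 2*q*s + 24*s^2)/(-q^2 + 2*q*s + 8*s^2)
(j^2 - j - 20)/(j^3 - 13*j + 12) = (j - 5)/(j^2 - 4*j + 3)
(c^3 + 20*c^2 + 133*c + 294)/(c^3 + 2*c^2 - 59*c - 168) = (c^2 + 13*c + 42)/(c^2 - 5*c - 24)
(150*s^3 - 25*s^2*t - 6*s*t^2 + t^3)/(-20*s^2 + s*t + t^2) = (-30*s^2 + 11*s*t - t^2)/(4*s - t)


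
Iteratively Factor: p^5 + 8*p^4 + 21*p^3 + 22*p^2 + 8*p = (p + 2)*(p^4 + 6*p^3 + 9*p^2 + 4*p) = (p + 1)*(p + 2)*(p^3 + 5*p^2 + 4*p) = (p + 1)*(p + 2)*(p + 4)*(p^2 + p) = p*(p + 1)*(p + 2)*(p + 4)*(p + 1)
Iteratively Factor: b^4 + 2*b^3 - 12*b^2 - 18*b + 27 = (b - 1)*(b^3 + 3*b^2 - 9*b - 27) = (b - 1)*(b + 3)*(b^2 - 9) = (b - 1)*(b + 3)^2*(b - 3)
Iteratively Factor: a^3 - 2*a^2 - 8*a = (a + 2)*(a^2 - 4*a) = a*(a + 2)*(a - 4)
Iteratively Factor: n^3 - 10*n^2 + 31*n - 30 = (n - 5)*(n^2 - 5*n + 6) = (n - 5)*(n - 3)*(n - 2)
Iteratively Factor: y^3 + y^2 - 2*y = (y - 1)*(y^2 + 2*y) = y*(y - 1)*(y + 2)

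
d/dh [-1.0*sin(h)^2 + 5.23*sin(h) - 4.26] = (5.23 - 2.0*sin(h))*cos(h)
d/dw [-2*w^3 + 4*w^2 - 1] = 2*w*(4 - 3*w)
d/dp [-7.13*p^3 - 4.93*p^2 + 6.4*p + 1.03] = -21.39*p^2 - 9.86*p + 6.4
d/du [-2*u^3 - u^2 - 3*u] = -6*u^2 - 2*u - 3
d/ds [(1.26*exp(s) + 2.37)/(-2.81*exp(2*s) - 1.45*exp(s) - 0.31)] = (3.5406*exp(2*s) + 13.3194*exp(s) + 3.0459)*exp(s)/(7.8961*exp(4*s) + 8.149*exp(3*s) + 3.8447*exp(2*s) + 0.899*exp(s) + 0.0961)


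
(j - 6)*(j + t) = j^2 + j*t - 6*j - 6*t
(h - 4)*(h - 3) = h^2 - 7*h + 12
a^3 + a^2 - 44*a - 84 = (a - 7)*(a + 2)*(a + 6)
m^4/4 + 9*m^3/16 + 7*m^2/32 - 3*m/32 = m*(m/4 + 1/4)*(m - 1/4)*(m + 3/2)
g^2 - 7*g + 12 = (g - 4)*(g - 3)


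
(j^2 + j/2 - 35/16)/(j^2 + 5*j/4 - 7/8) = (4*j - 5)/(2*(2*j - 1))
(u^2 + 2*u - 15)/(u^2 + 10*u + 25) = (u - 3)/(u + 5)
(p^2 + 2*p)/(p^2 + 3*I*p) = (p + 2)/(p + 3*I)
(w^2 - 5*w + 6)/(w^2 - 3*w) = (w - 2)/w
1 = 1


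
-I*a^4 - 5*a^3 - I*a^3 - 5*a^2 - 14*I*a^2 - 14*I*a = a*(a - 7*I)*(a + 2*I)*(-I*a - I)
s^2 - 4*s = s*(s - 4)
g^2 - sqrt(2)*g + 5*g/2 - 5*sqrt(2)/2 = (g + 5/2)*(g - sqrt(2))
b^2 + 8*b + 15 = (b + 3)*(b + 5)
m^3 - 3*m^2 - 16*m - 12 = (m - 6)*(m + 1)*(m + 2)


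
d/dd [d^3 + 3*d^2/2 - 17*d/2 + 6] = 3*d^2 + 3*d - 17/2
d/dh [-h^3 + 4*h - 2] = 4 - 3*h^2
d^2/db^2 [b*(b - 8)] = 2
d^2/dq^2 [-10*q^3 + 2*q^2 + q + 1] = 4 - 60*q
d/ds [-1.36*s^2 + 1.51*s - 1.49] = 1.51 - 2.72*s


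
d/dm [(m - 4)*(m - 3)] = 2*m - 7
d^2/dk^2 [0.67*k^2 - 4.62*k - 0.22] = 1.34000000000000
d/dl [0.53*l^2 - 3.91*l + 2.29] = 1.06*l - 3.91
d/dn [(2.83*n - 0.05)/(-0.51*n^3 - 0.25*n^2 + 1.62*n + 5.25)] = (2.8866*n^3 + 0.631*n^2 - 0.0250000000000006*n + 14.9385)/(0.2601*n^6 + 0.255*n^5 - 1.5899*n^4 - 6.165*n^3 - 0.00059999999999949*n^2 + 17.01*n + 27.5625)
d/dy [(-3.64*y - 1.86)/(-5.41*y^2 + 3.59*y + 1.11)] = (-19.6924*y^2 - 20.1252*y + 2.637)/(29.2681*y^4 - 38.8438*y^3 + 0.877899999999999*y^2 + 7.9698*y + 1.2321)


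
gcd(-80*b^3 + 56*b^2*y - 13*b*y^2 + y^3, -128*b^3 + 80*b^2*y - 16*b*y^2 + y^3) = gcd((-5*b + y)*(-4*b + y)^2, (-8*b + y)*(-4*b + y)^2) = 16*b^2 - 8*b*y + y^2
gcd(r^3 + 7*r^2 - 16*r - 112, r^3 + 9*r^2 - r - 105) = r + 7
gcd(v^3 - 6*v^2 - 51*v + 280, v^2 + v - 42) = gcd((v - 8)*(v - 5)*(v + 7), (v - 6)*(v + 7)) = v + 7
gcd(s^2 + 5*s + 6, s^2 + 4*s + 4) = s + 2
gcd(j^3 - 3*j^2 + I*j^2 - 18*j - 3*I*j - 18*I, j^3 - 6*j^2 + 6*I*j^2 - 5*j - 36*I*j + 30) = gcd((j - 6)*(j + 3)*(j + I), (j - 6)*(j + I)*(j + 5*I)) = j^2 + j*(-6 + I) - 6*I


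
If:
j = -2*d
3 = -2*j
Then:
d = 3/4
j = -3/2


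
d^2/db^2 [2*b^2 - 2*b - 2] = 4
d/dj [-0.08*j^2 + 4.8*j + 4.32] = 4.8 - 0.16*j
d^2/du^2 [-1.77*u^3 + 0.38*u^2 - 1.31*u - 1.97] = 0.76 - 10.62*u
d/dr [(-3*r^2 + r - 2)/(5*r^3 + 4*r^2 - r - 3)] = (15*r^4 - 10*r^3 + 29*r^2 + 34*r - 5)/(25*r^6 + 40*r^5 + 6*r^4 - 38*r^3 - 23*r^2 + 6*r + 9)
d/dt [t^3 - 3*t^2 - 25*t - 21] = 3*t^2 - 6*t - 25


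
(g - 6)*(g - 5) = g^2 - 11*g + 30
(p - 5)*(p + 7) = p^2 + 2*p - 35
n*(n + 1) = n^2 + n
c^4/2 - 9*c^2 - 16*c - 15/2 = (c/2 + 1/2)*(c - 5)*(c + 1)*(c + 3)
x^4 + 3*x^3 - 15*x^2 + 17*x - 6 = (x - 1)^3*(x + 6)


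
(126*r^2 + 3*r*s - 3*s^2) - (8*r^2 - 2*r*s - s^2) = 118*r^2 + 5*r*s - 2*s^2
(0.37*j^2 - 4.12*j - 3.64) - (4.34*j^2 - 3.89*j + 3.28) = -3.97*j^2 - 0.23*j - 6.92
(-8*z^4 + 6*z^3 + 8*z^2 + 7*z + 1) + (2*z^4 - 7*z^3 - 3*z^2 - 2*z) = -6*z^4 - z^3 + 5*z^2 + 5*z + 1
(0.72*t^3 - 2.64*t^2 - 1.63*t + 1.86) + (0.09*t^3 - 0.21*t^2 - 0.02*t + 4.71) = 0.81*t^3 - 2.85*t^2 - 1.65*t + 6.57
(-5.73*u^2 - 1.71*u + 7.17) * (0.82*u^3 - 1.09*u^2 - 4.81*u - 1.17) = -4.6986*u^5 + 4.8435*u^4 + 35.3046*u^3 + 7.1139*u^2 - 32.487*u - 8.3889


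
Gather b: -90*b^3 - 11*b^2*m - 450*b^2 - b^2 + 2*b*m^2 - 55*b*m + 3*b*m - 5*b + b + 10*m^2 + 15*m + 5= -90*b^3 + b^2*(-11*m - 451) + b*(2*m^2 - 52*m - 4) + 10*m^2 + 15*m + 5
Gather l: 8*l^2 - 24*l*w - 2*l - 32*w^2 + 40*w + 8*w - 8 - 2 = 8*l^2 + l*(-24*w - 2) - 32*w^2 + 48*w - 10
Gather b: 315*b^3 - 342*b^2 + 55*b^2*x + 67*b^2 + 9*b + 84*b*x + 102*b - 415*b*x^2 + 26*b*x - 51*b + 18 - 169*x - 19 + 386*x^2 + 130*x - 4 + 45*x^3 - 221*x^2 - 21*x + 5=315*b^3 + b^2*(55*x - 275) + b*(-415*x^2 + 110*x + 60) + 45*x^3 + 165*x^2 - 60*x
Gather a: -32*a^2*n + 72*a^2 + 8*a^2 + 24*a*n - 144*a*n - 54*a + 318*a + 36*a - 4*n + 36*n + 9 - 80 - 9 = a^2*(80 - 32*n) + a*(300 - 120*n) + 32*n - 80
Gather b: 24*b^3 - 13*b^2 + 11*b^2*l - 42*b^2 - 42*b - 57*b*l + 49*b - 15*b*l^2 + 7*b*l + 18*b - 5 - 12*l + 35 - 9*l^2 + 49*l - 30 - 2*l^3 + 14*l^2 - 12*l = 24*b^3 + b^2*(11*l - 55) + b*(-15*l^2 - 50*l + 25) - 2*l^3 + 5*l^2 + 25*l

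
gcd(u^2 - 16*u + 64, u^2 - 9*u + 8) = u - 8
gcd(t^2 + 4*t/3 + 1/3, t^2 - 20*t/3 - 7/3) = t + 1/3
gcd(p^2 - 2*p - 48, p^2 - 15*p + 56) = p - 8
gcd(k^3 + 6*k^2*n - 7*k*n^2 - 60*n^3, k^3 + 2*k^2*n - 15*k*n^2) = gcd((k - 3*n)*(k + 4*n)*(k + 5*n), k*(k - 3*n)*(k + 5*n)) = k^2 + 2*k*n - 15*n^2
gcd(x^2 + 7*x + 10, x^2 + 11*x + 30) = x + 5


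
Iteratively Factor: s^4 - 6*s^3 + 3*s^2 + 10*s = (s - 5)*(s^3 - s^2 - 2*s) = s*(s - 5)*(s^2 - s - 2) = s*(s - 5)*(s + 1)*(s - 2)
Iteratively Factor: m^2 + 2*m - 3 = (m + 3)*(m - 1)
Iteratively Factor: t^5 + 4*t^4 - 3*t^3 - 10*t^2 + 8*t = (t - 1)*(t^4 + 5*t^3 + 2*t^2 - 8*t) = t*(t - 1)*(t^3 + 5*t^2 + 2*t - 8) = t*(t - 1)*(t + 4)*(t^2 + t - 2) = t*(t - 1)^2*(t + 4)*(t + 2)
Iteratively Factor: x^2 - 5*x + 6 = (x - 3)*(x - 2)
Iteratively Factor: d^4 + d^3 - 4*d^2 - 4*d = (d + 1)*(d^3 - 4*d) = d*(d + 1)*(d^2 - 4) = d*(d - 2)*(d + 1)*(d + 2)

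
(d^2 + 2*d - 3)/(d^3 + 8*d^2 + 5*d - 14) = (d + 3)/(d^2 + 9*d + 14)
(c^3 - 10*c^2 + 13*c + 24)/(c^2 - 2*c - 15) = (-c^3 + 10*c^2 - 13*c - 24)/(-c^2 + 2*c + 15)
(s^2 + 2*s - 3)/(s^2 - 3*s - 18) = (s - 1)/(s - 6)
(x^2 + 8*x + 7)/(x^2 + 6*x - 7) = (x + 1)/(x - 1)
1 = 1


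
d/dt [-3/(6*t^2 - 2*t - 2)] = 3*(6*t - 1)/(2*(-3*t^2 + t + 1)^2)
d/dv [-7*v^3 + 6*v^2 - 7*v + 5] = -21*v^2 + 12*v - 7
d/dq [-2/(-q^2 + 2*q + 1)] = 4*(1 - q)/(-q^2 + 2*q + 1)^2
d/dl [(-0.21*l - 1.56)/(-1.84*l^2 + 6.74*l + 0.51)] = (-0.3864*l^2 - 5.7408*l + 10.4073)/(3.3856*l^4 - 24.8032*l^3 + 43.5508*l^2 + 6.8748*l + 0.2601)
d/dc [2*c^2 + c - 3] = 4*c + 1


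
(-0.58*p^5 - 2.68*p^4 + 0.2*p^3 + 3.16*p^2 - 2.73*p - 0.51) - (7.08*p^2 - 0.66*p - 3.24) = -0.58*p^5 - 2.68*p^4 + 0.2*p^3 - 3.92*p^2 - 2.07*p + 2.73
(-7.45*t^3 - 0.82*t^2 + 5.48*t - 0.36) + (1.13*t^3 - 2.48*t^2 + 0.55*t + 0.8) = -6.32*t^3 - 3.3*t^2 + 6.03*t + 0.44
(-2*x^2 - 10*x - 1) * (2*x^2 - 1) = -4*x^4 - 20*x^3 + 10*x + 1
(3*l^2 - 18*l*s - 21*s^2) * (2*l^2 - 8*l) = 6*l^4 - 36*l^3*s - 24*l^3 - 42*l^2*s^2 + 144*l^2*s + 168*l*s^2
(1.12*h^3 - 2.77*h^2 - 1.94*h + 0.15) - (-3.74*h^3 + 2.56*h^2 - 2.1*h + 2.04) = 4.86*h^3 - 5.33*h^2 + 0.16*h - 1.89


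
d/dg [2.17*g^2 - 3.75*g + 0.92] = 4.34*g - 3.75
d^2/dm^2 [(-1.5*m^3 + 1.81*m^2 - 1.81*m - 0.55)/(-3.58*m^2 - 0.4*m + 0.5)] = (5.6843418860808e-14*m^5 + 57.429208*m^3 + 21.05472*m^2 + 26.415*m + 1.964)/(45.882712*m^6 + 15.37968*m^5 - 17.5062*m^4 - 4.232*m^3 + 2.445*m^2 + 0.3*m - 0.125)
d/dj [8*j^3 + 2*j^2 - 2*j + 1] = 24*j^2 + 4*j - 2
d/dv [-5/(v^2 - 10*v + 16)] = 10*(v - 5)/(v^2 - 10*v + 16)^2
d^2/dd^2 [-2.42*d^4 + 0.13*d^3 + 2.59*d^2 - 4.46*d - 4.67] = -29.04*d^2 + 0.78*d + 5.18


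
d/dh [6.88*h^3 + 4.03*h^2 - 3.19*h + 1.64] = 20.64*h^2 + 8.06*h - 3.19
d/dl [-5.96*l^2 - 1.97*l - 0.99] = -11.92*l - 1.97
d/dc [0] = 0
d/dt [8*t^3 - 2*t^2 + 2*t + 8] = 24*t^2 - 4*t + 2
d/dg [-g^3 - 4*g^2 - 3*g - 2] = -3*g^2 - 8*g - 3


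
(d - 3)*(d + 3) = d^2 - 9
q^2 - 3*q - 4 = (q - 4)*(q + 1)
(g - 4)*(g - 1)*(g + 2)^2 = g^4 - g^3 - 12*g^2 - 4*g + 16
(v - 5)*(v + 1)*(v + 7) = v^3 + 3*v^2 - 33*v - 35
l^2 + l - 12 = (l - 3)*(l + 4)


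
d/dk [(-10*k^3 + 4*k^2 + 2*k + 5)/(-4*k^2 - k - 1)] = (40*k^4 + 20*k^3 + 34*k^2 + 32*k + 3)/(16*k^4 + 8*k^3 + 9*k^2 + 2*k + 1)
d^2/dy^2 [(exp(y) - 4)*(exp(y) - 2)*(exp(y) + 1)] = (9*exp(2*y) - 20*exp(y) + 2)*exp(y)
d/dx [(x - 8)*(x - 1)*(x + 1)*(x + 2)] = 4*x^3 - 18*x^2 - 34*x + 6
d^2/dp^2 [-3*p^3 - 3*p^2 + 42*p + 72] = -18*p - 6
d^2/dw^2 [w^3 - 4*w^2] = 6*w - 8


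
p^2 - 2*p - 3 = (p - 3)*(p + 1)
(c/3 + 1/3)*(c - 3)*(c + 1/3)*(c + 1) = c^4/3 - 2*c^3/9 - 16*c^2/9 - 14*c/9 - 1/3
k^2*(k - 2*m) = k^3 - 2*k^2*m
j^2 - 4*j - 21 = (j - 7)*(j + 3)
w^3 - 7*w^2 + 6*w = w*(w - 6)*(w - 1)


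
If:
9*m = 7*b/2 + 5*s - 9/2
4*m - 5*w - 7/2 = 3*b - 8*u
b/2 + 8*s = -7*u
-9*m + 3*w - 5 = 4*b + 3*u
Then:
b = 1803*w/2977 + 653/5954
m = -1571*w/5954 - 10915/11908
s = -2676*w/2977 - 2461/2977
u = 5859*w/5954 + 11157/11908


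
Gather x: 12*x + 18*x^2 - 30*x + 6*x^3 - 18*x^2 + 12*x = 6*x^3 - 6*x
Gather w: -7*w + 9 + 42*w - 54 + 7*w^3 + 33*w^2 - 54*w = 7*w^3 + 33*w^2 - 19*w - 45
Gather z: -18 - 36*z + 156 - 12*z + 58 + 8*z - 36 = 160 - 40*z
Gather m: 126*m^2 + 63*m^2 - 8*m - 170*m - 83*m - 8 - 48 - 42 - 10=189*m^2 - 261*m - 108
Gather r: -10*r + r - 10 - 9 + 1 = -9*r - 18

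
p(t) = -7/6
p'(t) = 0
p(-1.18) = -1.17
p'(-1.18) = 0.00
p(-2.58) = -1.17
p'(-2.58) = 0.00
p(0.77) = -1.17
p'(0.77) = 0.00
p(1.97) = -1.17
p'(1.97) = 0.00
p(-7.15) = -1.17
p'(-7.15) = 0.00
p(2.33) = -1.17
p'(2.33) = 0.00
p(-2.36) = -1.17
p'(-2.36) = 0.00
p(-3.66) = -1.17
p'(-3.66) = 0.00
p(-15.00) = -1.17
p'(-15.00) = 0.00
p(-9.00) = -1.17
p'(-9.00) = 0.00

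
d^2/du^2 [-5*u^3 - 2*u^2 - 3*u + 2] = -30*u - 4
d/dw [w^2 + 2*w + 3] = 2*w + 2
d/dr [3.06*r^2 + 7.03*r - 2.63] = 6.12*r + 7.03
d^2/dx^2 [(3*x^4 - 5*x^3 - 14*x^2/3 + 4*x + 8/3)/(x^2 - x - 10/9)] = 6*(27*x^3 - 135*x^2 + 225*x - 139)/(27*x^3 - 135*x^2 + 225*x - 125)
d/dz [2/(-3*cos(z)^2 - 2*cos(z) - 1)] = -4*(3*cos(z) + 1)*sin(z)/(3*cos(z)^2 + 2*cos(z) + 1)^2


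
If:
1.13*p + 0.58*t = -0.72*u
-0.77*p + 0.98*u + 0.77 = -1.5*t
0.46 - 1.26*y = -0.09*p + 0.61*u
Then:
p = 0.476638913946851*y + 0.0274249123792905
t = 1.54823797341063*y - 0.994576388991585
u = 0.758144659203502 - 1.99524999630292*y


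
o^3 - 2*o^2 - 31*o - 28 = (o - 7)*(o + 1)*(o + 4)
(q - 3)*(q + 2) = q^2 - q - 6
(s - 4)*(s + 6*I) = s^2 - 4*s + 6*I*s - 24*I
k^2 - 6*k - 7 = (k - 7)*(k + 1)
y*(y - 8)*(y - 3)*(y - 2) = y^4 - 13*y^3 + 46*y^2 - 48*y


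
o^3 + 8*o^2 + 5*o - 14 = (o - 1)*(o + 2)*(o + 7)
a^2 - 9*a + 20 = (a - 5)*(a - 4)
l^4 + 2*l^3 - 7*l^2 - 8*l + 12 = (l - 2)*(l - 1)*(l + 2)*(l + 3)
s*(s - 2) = s^2 - 2*s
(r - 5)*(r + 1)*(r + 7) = r^3 + 3*r^2 - 33*r - 35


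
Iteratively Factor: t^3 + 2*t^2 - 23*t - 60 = (t + 4)*(t^2 - 2*t - 15) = (t + 3)*(t + 4)*(t - 5)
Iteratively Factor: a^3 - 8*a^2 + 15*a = (a - 3)*(a^2 - 5*a) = a*(a - 3)*(a - 5)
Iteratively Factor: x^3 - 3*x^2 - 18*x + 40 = (x + 4)*(x^2 - 7*x + 10) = (x - 5)*(x + 4)*(x - 2)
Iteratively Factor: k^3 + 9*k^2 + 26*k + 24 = (k + 2)*(k^2 + 7*k + 12) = (k + 2)*(k + 3)*(k + 4)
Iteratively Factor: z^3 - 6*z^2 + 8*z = (z - 2)*(z^2 - 4*z) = (z - 4)*(z - 2)*(z)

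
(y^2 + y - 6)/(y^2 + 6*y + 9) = (y - 2)/(y + 3)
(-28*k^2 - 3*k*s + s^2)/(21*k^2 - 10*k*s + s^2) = (4*k + s)/(-3*k + s)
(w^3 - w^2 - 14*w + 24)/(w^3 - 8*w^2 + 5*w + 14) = (w^2 + w - 12)/(w^2 - 6*w - 7)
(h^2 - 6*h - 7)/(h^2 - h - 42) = (h + 1)/(h + 6)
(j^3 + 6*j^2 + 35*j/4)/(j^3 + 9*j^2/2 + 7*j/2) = (j + 5/2)/(j + 1)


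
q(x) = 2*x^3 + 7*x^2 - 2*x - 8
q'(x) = 6*x^2 + 14*x - 2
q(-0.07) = -7.83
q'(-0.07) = -2.95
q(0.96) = -1.70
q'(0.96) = 16.97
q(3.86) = 203.60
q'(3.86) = 141.44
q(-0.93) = -1.69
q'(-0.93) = -9.83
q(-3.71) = -6.36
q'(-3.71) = 28.64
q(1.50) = 11.50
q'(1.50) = 32.50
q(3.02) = 104.89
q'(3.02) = 95.00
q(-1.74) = 6.14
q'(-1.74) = -8.19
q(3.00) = 103.00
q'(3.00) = 94.00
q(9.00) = 1999.00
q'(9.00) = 610.00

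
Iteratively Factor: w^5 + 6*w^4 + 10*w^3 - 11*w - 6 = (w + 3)*(w^4 + 3*w^3 + w^2 - 3*w - 2) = (w + 1)*(w + 3)*(w^3 + 2*w^2 - w - 2) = (w + 1)^2*(w + 3)*(w^2 + w - 2) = (w + 1)^2*(w + 2)*(w + 3)*(w - 1)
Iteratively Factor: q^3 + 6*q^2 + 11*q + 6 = (q + 3)*(q^2 + 3*q + 2) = (q + 1)*(q + 3)*(q + 2)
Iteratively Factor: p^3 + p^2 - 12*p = (p - 3)*(p^2 + 4*p) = (p - 3)*(p + 4)*(p)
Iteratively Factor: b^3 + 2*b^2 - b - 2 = (b + 1)*(b^2 + b - 2) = (b + 1)*(b + 2)*(b - 1)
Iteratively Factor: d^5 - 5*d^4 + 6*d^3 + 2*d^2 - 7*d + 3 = (d - 1)*(d^4 - 4*d^3 + 2*d^2 + 4*d - 3) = (d - 1)^2*(d^3 - 3*d^2 - d + 3) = (d - 3)*(d - 1)^2*(d^2 - 1) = (d - 3)*(d - 1)^2*(d + 1)*(d - 1)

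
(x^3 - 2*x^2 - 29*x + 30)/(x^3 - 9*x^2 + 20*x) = (x^3 - 2*x^2 - 29*x + 30)/(x*(x^2 - 9*x + 20))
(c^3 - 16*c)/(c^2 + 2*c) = (c^2 - 16)/(c + 2)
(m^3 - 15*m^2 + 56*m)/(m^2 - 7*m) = m - 8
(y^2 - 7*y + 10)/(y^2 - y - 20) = (y - 2)/(y + 4)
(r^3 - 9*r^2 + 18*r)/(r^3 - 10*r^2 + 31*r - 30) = r*(r - 6)/(r^2 - 7*r + 10)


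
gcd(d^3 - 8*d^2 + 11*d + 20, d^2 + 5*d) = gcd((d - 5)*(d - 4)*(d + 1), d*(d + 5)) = 1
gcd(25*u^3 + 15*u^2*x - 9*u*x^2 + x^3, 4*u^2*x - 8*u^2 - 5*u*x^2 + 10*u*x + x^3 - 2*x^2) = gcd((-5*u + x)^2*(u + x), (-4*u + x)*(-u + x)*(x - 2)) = 1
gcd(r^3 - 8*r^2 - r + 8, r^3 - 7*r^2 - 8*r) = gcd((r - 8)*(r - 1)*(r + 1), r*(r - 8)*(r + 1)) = r^2 - 7*r - 8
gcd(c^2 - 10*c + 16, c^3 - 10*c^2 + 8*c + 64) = c - 8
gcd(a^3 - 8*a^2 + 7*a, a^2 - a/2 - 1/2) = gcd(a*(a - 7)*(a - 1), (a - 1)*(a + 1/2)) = a - 1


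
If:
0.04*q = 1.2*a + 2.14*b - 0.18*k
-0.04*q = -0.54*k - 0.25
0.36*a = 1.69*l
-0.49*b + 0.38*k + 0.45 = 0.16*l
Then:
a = -0.0662127198379462*q - 1.21801059402156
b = 0.0620507463265742*q + 0.644055784809597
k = 0.0740740740740741*q - 0.462962962962963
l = -0.0141044846992075*q - 0.259457878016427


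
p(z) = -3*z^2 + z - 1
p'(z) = 1 - 6*z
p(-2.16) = -17.16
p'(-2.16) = 13.96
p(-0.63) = -2.82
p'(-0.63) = 4.78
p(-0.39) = -1.85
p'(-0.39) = 3.34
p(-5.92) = -112.06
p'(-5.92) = 36.52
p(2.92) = -23.66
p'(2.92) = -16.52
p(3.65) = -37.32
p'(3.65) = -20.90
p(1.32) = -4.91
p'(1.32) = -6.92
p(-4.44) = -64.58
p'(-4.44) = 27.64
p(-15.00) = -691.00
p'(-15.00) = 91.00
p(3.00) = -25.00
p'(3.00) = -17.00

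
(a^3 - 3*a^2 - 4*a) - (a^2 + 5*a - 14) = a^3 - 4*a^2 - 9*a + 14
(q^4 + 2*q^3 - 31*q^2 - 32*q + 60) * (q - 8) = q^5 - 6*q^4 - 47*q^3 + 216*q^2 + 316*q - 480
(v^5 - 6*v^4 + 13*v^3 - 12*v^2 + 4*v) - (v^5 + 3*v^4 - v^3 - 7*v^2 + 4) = -9*v^4 + 14*v^3 - 5*v^2 + 4*v - 4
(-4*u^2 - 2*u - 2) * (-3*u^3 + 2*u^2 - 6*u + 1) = 12*u^5 - 2*u^4 + 26*u^3 + 4*u^2 + 10*u - 2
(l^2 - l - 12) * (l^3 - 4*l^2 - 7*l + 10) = l^5 - 5*l^4 - 15*l^3 + 65*l^2 + 74*l - 120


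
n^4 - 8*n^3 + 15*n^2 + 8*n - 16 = (n - 4)^2*(n - 1)*(n + 1)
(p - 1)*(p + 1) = p^2 - 1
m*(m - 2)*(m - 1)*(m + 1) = m^4 - 2*m^3 - m^2 + 2*m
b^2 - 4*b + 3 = (b - 3)*(b - 1)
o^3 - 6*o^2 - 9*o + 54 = (o - 6)*(o - 3)*(o + 3)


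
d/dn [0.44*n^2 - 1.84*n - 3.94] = 0.88*n - 1.84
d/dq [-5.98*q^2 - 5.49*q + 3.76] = -11.96*q - 5.49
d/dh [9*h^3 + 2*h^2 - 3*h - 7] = 27*h^2 + 4*h - 3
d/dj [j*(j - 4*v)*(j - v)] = 3*j^2 - 10*j*v + 4*v^2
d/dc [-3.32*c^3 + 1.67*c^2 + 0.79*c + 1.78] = -9.96*c^2 + 3.34*c + 0.79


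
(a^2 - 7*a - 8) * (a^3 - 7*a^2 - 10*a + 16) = a^5 - 14*a^4 + 31*a^3 + 142*a^2 - 32*a - 128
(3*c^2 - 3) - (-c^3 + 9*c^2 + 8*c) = c^3 - 6*c^2 - 8*c - 3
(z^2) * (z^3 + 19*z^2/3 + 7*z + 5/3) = z^5 + 19*z^4/3 + 7*z^3 + 5*z^2/3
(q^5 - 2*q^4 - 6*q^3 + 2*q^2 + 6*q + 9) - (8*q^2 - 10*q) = q^5 - 2*q^4 - 6*q^3 - 6*q^2 + 16*q + 9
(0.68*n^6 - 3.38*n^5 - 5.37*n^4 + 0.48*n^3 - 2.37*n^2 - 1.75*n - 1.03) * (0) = 0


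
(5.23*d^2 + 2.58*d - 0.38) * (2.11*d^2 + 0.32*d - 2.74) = 11.0353*d^4 + 7.1174*d^3 - 14.3064*d^2 - 7.1908*d + 1.0412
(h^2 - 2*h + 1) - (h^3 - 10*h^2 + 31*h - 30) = -h^3 + 11*h^2 - 33*h + 31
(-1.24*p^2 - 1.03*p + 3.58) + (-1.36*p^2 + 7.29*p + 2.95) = -2.6*p^2 + 6.26*p + 6.53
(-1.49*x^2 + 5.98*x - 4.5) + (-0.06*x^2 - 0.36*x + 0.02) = -1.55*x^2 + 5.62*x - 4.48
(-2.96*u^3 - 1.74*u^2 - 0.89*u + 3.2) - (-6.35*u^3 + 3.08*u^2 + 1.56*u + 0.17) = 3.39*u^3 - 4.82*u^2 - 2.45*u + 3.03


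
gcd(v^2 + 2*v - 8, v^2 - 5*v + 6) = v - 2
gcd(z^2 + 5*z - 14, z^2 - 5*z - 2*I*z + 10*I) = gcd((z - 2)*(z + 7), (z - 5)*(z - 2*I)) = 1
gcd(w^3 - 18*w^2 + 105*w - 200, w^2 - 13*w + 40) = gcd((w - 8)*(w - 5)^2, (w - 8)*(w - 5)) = w^2 - 13*w + 40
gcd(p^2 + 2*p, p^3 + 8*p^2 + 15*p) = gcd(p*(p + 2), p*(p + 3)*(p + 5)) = p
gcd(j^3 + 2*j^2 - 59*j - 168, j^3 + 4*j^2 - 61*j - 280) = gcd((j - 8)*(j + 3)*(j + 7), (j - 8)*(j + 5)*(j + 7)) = j^2 - j - 56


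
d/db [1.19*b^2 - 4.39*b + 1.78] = 2.38*b - 4.39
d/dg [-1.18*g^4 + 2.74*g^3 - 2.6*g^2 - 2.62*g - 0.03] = -4.72*g^3 + 8.22*g^2 - 5.2*g - 2.62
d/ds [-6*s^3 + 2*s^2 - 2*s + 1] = -18*s^2 + 4*s - 2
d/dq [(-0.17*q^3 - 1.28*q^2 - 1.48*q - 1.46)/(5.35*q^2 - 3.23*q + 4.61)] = (-0.9095*q^4 + 1.0982*q^3 + 9.7013*q^2 + 3.8204*q - 11.5386)/(28.6225*q^4 - 34.561*q^3 + 59.7599*q^2 - 29.7806*q + 21.2521)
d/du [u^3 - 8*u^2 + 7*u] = 3*u^2 - 16*u + 7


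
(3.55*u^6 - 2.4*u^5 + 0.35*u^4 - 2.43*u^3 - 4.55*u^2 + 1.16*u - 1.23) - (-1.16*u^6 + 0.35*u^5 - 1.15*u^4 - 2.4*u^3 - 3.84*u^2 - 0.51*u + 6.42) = 4.71*u^6 - 2.75*u^5 + 1.5*u^4 - 0.0300000000000002*u^3 - 0.71*u^2 + 1.67*u - 7.65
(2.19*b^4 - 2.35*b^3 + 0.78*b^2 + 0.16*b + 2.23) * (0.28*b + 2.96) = 0.6132*b^5 + 5.8244*b^4 - 6.7376*b^3 + 2.3536*b^2 + 1.098*b + 6.6008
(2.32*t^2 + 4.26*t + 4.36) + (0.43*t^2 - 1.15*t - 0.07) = 2.75*t^2 + 3.11*t + 4.29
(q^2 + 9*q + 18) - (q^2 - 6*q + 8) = 15*q + 10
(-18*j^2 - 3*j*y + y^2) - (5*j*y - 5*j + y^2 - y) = -18*j^2 - 8*j*y + 5*j + y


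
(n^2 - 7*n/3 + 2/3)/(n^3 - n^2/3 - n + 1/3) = (n - 2)/(n^2 - 1)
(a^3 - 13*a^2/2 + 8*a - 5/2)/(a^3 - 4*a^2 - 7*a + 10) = (a - 1/2)/(a + 2)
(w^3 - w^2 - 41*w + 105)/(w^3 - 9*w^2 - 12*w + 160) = (w^2 + 4*w - 21)/(w^2 - 4*w - 32)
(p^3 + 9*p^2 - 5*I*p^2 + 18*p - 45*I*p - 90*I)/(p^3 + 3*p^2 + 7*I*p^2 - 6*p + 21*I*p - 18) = (p^2 + p*(6 - 5*I) - 30*I)/(p^2 + 7*I*p - 6)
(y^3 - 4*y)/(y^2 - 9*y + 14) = y*(y + 2)/(y - 7)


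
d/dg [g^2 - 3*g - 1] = 2*g - 3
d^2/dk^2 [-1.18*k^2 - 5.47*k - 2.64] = -2.36000000000000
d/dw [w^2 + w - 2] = 2*w + 1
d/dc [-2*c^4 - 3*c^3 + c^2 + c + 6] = -8*c^3 - 9*c^2 + 2*c + 1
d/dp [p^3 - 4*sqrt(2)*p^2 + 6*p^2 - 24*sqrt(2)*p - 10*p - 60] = 3*p^2 - 8*sqrt(2)*p + 12*p - 24*sqrt(2) - 10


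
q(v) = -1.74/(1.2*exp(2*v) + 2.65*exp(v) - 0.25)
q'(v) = -1.74*(-2.4*exp(2*v) - 2.65*exp(v))/(1.2*exp(2*v) + 2.65*exp(v) - 0.25)^2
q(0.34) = -0.30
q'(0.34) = 0.43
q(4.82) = -0.00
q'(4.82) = 0.00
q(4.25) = -0.00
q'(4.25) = 0.00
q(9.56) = -0.00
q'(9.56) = 0.00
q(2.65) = -0.01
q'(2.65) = 0.01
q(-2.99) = 15.30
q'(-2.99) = 18.75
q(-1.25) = -2.86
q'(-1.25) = 4.50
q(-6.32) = 7.10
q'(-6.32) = 0.14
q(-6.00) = 7.15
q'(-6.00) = 0.19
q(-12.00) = 6.96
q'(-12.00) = 0.00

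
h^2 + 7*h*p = h*(h + 7*p)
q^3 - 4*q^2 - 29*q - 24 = (q - 8)*(q + 1)*(q + 3)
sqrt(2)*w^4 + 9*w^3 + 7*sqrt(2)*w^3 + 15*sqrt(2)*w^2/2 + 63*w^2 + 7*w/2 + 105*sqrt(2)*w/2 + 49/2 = (w + 7)*(w + sqrt(2)/2)*(w + 7*sqrt(2)/2)*(sqrt(2)*w + 1)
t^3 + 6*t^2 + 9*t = t*(t + 3)^2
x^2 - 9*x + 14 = (x - 7)*(x - 2)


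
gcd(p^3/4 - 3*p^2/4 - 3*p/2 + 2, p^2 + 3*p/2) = 1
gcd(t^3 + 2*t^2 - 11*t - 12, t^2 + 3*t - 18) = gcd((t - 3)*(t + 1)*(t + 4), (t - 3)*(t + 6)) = t - 3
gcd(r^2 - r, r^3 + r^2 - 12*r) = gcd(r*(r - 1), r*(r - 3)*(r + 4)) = r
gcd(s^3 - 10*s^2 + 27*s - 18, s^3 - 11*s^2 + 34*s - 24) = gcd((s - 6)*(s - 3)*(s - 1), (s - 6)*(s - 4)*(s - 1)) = s^2 - 7*s + 6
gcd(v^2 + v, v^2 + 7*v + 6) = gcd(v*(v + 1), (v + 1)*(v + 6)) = v + 1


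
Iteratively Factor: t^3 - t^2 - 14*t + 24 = (t - 2)*(t^2 + t - 12) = (t - 2)*(t + 4)*(t - 3)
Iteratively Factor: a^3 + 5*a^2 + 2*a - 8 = (a + 2)*(a^2 + 3*a - 4) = (a + 2)*(a + 4)*(a - 1)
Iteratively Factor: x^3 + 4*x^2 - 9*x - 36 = (x - 3)*(x^2 + 7*x + 12) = (x - 3)*(x + 4)*(x + 3)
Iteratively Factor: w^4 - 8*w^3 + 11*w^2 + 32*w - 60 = (w - 3)*(w^3 - 5*w^2 - 4*w + 20) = (w - 3)*(w + 2)*(w^2 - 7*w + 10) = (w - 5)*(w - 3)*(w + 2)*(w - 2)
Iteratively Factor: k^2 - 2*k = (k)*(k - 2)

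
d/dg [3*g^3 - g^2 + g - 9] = 9*g^2 - 2*g + 1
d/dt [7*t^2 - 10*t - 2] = 14*t - 10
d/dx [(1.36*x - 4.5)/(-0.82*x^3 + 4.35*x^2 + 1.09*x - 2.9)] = (2.2304*x^3 - 16.986*x^2 + 39.15*x + 0.961)/(0.6724*x^6 - 7.134*x^5 + 17.1349*x^4 + 14.239*x^3 - 24.0419*x^2 - 6.322*x + 8.41)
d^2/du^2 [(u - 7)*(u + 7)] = 2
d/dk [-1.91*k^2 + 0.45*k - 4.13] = 0.45 - 3.82*k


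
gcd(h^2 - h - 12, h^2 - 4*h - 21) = h + 3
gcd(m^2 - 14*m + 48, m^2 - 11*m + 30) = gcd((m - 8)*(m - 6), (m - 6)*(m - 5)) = m - 6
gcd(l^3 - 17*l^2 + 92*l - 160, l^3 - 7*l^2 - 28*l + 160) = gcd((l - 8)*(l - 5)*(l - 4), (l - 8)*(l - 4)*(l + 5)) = l^2 - 12*l + 32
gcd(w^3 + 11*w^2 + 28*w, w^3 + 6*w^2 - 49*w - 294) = w + 7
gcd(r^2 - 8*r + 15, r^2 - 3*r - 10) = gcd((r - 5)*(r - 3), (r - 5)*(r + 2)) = r - 5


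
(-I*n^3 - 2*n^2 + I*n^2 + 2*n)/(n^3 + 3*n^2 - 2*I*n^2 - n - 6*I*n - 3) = n*(-I*n^2 + n*(-2 + I) + 2)/(n^3 + n^2*(3 - 2*I) - n*(1 + 6*I) - 3)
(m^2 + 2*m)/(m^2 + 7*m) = (m + 2)/(m + 7)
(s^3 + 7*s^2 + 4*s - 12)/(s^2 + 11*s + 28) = (s^3 + 7*s^2 + 4*s - 12)/(s^2 + 11*s + 28)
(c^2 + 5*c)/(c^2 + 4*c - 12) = c*(c + 5)/(c^2 + 4*c - 12)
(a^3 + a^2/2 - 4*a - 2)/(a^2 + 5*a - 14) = (a^2 + 5*a/2 + 1)/(a + 7)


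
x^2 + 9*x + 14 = (x + 2)*(x + 7)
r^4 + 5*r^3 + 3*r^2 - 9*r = r*(r - 1)*(r + 3)^2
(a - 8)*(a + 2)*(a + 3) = a^3 - 3*a^2 - 34*a - 48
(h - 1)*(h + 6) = h^2 + 5*h - 6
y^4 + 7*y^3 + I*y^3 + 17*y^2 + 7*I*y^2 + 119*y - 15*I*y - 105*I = (y + 7)*(y - 3*I)*(y - I)*(y + 5*I)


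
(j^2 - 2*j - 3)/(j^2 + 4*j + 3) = (j - 3)/(j + 3)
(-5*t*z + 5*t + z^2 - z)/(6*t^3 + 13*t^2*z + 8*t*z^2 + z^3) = (-5*t*z + 5*t + z^2 - z)/(6*t^3 + 13*t^2*z + 8*t*z^2 + z^3)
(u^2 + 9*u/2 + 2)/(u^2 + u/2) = (u + 4)/u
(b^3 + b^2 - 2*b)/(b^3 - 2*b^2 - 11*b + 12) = b*(b + 2)/(b^2 - b - 12)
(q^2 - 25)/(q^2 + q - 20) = (q - 5)/(q - 4)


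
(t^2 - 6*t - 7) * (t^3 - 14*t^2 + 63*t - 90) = t^5 - 20*t^4 + 140*t^3 - 370*t^2 + 99*t + 630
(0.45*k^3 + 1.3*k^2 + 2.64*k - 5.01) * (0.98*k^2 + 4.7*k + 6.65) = 0.441*k^5 + 3.389*k^4 + 11.6897*k^3 + 16.1432*k^2 - 5.991*k - 33.3165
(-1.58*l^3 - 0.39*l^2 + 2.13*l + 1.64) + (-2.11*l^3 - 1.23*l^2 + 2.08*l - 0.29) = -3.69*l^3 - 1.62*l^2 + 4.21*l + 1.35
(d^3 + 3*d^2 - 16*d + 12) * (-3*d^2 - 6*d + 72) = -3*d^5 - 15*d^4 + 102*d^3 + 276*d^2 - 1224*d + 864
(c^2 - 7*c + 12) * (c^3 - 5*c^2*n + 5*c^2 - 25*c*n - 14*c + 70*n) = c^5 - 5*c^4*n - 2*c^4 + 10*c^3*n - 37*c^3 + 185*c^2*n + 158*c^2 - 790*c*n - 168*c + 840*n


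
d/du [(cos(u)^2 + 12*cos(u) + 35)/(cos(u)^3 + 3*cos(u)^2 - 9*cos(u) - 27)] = (cos(u)^3 + 21*cos(u)^2 + 87*cos(u) + 3)*sin(u)/((cos(u) - 3)^2*(cos(u) + 3)^3)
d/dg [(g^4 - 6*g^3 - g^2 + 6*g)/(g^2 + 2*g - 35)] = 2*(g^5 - 82*g^3 + 311*g^2 + 35*g - 105)/(g^4 + 4*g^3 - 66*g^2 - 140*g + 1225)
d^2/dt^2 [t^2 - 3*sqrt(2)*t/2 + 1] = 2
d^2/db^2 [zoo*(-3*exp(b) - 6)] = zoo*exp(b)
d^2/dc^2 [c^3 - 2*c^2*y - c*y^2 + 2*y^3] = 6*c - 4*y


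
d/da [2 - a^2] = -2*a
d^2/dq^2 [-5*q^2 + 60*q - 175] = -10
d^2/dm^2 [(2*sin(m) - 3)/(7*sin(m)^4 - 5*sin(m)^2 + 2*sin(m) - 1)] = 2*(-441*sin(m)^9 + 1176*sin(m)^8 + 658*sin(m)^7 - 1974*sin(m)^6 - 410*sin(m)^5 + 1169*sin(m)^4 + 91*sin(m)^3 - 377*sin(m)^2 + 62*sin(m) + 7)/(7*sin(m)^4 - 5*sin(m)^2 + 2*sin(m) - 1)^3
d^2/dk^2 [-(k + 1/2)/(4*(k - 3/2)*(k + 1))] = (-8*k^3 - 12*k^2 - 30*k - 1)/(2*(8*k^6 - 12*k^5 - 30*k^4 + 35*k^3 + 45*k^2 - 27*k - 27))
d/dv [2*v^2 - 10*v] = 4*v - 10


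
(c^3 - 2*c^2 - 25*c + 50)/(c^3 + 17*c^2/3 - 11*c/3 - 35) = 3*(c^2 - 7*c + 10)/(3*c^2 + 2*c - 21)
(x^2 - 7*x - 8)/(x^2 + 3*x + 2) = (x - 8)/(x + 2)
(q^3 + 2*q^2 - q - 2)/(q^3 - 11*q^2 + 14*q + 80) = (q^2 - 1)/(q^2 - 13*q + 40)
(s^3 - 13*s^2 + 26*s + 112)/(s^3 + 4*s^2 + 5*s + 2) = (s^2 - 15*s + 56)/(s^2 + 2*s + 1)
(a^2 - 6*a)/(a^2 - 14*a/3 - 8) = 3*a/(3*a + 4)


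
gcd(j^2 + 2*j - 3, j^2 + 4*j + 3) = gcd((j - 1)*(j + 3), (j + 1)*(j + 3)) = j + 3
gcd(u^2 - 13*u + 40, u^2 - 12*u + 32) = u - 8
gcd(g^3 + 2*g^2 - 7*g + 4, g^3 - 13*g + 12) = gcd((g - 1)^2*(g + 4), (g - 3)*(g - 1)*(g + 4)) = g^2 + 3*g - 4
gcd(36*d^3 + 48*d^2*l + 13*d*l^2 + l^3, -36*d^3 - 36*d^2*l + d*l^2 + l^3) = 6*d^2 + 7*d*l + l^2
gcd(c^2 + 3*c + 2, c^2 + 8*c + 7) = c + 1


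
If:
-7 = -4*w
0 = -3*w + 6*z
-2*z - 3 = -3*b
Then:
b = 19/12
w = 7/4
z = 7/8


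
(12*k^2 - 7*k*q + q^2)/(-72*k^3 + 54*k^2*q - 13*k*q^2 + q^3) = 1/(-6*k + q)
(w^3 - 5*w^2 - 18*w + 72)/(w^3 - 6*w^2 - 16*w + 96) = (w - 3)/(w - 4)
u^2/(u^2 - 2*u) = u/(u - 2)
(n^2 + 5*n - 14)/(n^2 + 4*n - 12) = (n + 7)/(n + 6)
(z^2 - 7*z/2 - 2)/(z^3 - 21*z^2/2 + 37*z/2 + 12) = (z - 4)/(z^2 - 11*z + 24)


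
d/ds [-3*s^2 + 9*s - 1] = 9 - 6*s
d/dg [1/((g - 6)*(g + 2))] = 2*(2 - g)/(g^4 - 8*g^3 - 8*g^2 + 96*g + 144)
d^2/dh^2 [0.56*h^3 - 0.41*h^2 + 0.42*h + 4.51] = 3.36*h - 0.82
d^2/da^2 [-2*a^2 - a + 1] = -4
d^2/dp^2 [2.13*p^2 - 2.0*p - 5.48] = 4.26000000000000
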